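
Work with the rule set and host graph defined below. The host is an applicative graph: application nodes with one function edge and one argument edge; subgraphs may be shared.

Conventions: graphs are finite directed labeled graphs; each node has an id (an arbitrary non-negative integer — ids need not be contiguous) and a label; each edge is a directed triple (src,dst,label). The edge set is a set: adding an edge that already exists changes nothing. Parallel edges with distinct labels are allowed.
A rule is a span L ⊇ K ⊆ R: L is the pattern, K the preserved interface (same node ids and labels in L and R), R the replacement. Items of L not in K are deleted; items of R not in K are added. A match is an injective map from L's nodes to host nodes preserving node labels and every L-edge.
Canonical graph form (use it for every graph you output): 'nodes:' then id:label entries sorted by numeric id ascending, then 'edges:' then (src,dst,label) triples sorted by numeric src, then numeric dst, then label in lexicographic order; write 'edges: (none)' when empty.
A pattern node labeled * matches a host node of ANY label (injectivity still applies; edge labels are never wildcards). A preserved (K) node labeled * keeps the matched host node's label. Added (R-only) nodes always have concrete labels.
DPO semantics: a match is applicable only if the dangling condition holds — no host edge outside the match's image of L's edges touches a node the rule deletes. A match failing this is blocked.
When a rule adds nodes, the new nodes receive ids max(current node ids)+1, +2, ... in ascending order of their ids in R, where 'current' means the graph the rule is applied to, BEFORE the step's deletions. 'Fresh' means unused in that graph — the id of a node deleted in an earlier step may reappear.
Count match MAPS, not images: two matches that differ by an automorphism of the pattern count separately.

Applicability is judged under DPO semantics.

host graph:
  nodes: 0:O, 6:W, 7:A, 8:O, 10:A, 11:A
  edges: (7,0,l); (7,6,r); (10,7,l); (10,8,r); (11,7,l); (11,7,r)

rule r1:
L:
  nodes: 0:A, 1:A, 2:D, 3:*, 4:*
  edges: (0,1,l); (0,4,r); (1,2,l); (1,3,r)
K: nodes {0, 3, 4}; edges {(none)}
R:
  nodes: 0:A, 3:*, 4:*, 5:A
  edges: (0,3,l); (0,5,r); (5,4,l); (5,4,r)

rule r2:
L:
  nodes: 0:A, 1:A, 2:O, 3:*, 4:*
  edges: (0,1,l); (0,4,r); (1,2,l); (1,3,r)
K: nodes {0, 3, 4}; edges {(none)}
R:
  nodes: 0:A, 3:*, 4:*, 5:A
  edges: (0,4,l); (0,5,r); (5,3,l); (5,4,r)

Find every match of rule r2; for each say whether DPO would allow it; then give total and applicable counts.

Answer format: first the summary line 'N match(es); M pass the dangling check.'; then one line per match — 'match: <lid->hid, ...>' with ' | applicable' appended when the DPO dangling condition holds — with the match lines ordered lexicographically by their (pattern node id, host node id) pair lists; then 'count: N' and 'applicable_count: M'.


1 match(es); 0 pass the dangling check.
match: 0->10, 1->7, 2->0, 3->6, 4->8
count: 1
applicable_count: 0


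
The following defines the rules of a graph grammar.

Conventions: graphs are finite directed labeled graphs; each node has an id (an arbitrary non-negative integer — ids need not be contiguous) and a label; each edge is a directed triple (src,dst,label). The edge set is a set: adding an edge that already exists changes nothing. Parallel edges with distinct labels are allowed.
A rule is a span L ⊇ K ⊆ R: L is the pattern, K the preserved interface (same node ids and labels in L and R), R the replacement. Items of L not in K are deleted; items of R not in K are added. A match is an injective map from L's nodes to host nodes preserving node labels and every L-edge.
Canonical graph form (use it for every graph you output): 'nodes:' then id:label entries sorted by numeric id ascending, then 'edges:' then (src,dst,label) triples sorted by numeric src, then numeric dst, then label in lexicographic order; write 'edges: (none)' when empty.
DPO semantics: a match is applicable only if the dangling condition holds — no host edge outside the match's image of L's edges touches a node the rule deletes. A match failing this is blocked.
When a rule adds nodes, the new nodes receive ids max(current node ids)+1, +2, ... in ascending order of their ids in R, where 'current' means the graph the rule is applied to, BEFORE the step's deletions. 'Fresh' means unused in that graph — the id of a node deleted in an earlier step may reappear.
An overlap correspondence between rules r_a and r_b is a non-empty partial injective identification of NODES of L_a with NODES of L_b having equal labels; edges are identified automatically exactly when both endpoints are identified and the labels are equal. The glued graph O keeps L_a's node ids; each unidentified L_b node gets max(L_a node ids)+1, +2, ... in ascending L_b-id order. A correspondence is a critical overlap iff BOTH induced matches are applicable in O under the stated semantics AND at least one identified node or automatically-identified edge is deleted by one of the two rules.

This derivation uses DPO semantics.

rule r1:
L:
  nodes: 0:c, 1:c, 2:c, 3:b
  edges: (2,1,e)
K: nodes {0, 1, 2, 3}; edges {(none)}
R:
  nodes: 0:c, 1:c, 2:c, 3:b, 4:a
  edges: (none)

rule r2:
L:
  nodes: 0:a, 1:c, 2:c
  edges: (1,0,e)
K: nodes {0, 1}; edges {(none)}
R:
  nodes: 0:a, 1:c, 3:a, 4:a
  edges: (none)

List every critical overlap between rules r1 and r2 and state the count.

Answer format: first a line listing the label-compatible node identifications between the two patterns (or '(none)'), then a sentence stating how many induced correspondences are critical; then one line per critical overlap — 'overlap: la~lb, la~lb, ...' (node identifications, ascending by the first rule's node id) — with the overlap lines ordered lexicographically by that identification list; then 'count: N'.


label-compatible node identifications between L(r1) and L(r2): 0~1, 0~2, 1~1, 1~2, 2~1, 2~2
3 of the induced correspondences are critical overlaps of r1 and r2.
overlap: 0~2
overlap: 0~2, 1~1
overlap: 0~2, 2~1
count: 3


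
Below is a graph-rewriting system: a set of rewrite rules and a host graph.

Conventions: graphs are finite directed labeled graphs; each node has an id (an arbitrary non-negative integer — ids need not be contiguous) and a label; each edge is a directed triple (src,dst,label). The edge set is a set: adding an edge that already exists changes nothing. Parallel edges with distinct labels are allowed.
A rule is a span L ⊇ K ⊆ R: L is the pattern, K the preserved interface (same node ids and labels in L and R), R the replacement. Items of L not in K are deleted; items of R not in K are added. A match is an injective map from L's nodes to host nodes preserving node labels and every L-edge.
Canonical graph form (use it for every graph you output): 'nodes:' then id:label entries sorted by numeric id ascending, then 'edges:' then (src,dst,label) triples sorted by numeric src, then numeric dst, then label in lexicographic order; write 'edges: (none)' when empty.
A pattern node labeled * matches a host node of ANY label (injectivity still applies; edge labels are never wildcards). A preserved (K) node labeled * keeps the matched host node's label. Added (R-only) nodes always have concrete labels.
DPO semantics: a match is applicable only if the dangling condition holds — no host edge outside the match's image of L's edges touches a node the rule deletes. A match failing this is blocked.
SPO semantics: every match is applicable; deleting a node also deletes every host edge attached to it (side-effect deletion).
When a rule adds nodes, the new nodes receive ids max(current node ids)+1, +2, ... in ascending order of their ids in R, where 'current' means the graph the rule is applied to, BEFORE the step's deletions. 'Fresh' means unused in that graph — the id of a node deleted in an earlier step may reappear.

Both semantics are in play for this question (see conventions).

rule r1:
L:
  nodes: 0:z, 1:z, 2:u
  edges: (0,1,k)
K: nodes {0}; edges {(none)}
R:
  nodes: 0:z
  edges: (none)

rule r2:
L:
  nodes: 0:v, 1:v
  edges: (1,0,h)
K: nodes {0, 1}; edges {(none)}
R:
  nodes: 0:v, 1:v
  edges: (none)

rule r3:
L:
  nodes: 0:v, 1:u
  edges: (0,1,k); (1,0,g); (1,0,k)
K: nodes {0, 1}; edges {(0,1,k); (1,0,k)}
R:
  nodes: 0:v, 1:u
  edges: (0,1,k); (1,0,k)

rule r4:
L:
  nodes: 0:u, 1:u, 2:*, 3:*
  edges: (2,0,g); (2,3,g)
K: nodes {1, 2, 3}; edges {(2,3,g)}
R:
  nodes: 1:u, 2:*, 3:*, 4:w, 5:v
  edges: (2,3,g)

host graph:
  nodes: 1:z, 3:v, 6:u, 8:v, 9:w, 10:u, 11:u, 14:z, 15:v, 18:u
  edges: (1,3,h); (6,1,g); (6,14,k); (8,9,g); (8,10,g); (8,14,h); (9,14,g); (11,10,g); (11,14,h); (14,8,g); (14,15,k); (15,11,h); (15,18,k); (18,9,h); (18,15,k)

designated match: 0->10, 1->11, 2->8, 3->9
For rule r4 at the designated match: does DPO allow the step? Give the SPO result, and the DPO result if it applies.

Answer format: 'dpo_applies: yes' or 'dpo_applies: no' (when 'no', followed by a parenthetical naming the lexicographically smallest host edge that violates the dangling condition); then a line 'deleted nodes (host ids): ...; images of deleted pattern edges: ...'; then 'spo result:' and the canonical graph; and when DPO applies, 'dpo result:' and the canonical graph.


dpo_applies: no
(the rule deletes node 10, which keeps host edge (11,10,g) outside the match image — the dangling condition fails, DPO blocks; SPO proceeds and side-deletes such edges)
deleted nodes (host ids): 10; images of deleted pattern edges: (8,10,g)
spo result:
nodes: 1:z, 3:v, 6:u, 8:v, 9:w, 11:u, 14:z, 15:v, 18:u, 19:w, 20:v
edges: (1,3,h); (6,1,g); (6,14,k); (8,9,g); (8,14,h); (9,14,g); (11,14,h); (14,8,g); (14,15,k); (15,11,h); (15,18,k); (18,9,h); (18,15,k)


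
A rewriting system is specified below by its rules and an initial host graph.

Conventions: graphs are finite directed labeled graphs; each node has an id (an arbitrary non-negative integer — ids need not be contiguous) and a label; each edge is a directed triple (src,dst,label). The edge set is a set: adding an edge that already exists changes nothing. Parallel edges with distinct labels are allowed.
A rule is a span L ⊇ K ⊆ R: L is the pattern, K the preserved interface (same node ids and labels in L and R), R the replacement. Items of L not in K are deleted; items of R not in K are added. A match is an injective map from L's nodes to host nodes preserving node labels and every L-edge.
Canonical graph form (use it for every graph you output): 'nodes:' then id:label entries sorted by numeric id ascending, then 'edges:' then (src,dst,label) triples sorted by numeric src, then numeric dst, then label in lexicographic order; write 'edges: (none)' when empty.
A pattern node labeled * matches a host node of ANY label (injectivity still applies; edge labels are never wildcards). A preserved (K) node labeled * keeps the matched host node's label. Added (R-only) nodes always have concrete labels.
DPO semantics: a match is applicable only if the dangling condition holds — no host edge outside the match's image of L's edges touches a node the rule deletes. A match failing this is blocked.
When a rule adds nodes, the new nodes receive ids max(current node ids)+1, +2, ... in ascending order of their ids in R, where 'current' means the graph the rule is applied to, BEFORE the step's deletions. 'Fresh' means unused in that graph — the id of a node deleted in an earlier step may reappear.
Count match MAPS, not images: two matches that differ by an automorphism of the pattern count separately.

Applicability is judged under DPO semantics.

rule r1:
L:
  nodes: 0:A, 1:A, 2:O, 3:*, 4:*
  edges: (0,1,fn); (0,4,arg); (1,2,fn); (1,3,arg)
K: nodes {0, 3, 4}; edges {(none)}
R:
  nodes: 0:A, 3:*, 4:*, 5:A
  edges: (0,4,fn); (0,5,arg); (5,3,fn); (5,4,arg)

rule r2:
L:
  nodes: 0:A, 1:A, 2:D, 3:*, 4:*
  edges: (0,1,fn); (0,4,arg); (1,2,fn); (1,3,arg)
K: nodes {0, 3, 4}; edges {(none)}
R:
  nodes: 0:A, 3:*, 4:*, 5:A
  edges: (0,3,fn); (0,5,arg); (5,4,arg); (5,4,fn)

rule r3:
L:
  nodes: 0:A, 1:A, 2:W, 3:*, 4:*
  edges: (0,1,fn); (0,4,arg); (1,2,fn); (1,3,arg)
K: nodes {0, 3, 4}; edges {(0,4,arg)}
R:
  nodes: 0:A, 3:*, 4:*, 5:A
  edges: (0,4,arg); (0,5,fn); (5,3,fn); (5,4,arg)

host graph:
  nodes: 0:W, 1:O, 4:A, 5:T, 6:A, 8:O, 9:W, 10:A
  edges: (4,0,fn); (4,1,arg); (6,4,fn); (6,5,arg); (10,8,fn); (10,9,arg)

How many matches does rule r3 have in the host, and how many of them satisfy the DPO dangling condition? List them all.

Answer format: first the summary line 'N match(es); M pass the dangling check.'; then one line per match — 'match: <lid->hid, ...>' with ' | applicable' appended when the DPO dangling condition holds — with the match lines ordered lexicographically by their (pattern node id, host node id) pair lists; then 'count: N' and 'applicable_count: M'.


1 match(es); 1 pass the dangling check.
match: 0->6, 1->4, 2->0, 3->1, 4->5 | applicable
count: 1
applicable_count: 1


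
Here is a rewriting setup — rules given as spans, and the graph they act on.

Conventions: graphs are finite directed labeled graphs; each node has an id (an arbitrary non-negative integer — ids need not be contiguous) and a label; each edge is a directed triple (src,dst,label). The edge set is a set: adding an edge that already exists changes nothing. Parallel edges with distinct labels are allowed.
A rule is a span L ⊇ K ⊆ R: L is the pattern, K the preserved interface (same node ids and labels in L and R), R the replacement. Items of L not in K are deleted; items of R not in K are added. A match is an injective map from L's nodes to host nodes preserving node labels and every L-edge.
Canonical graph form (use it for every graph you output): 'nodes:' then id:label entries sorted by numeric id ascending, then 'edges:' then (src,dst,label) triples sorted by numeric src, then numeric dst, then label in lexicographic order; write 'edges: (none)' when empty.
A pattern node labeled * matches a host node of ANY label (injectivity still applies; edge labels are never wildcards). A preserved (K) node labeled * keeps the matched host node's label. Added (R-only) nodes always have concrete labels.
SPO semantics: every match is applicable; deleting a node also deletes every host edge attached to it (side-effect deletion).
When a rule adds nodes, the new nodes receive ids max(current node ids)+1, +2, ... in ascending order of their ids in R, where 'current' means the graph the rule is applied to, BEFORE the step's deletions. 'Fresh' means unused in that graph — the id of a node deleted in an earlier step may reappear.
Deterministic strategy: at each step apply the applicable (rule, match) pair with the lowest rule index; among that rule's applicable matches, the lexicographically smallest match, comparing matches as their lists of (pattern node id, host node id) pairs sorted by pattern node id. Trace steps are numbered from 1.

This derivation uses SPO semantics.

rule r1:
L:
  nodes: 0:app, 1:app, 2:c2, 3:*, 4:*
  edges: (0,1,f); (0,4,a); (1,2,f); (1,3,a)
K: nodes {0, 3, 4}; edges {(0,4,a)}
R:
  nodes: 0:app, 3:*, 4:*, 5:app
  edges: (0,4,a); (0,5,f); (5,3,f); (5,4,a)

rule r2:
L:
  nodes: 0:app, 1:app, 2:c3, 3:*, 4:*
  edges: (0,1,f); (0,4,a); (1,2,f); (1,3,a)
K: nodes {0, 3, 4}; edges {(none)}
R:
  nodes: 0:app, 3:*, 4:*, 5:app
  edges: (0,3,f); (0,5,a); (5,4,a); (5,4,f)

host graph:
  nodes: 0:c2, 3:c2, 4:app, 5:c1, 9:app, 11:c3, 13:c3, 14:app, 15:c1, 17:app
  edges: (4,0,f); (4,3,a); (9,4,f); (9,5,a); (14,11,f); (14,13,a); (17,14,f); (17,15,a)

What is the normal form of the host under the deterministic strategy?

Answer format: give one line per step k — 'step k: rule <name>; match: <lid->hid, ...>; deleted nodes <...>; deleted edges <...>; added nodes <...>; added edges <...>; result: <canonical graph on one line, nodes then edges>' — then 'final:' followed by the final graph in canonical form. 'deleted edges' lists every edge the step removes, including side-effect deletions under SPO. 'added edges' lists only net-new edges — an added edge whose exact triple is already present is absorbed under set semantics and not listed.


step 1: rule r1; match: 0->9, 1->4, 2->0, 3->3, 4->5; deleted nodes 0, 4; deleted edges (4,0,f); (4,3,a); (9,4,f); added nodes 18; added edges (9,18,f); (18,3,f); (18,5,a); result: nodes: 3:c2, 5:c1, 9:app, 11:c3, 13:c3, 14:app, 15:c1, 17:app, 18:app edges: (9,5,a); (9,18,f); (14,11,f); (14,13,a); (17,14,f); (17,15,a); (18,3,f); (18,5,a)
step 2: rule r2; match: 0->17, 1->14, 2->11, 3->13, 4->15; deleted nodes 11, 14; deleted edges (14,11,f); (14,13,a); (17,14,f); (17,15,a); added nodes 19; added edges (17,13,f); (17,19,a); (19,15,a); (19,15,f); result: nodes: 3:c2, 5:c1, 9:app, 13:c3, 15:c1, 17:app, 18:app, 19:app edges: (9,5,a); (9,18,f); (17,13,f); (17,19,a); (18,3,f); (18,5,a); (19,15,a); (19,15,f)
final:
nodes: 3:c2, 5:c1, 9:app, 13:c3, 15:c1, 17:app, 18:app, 19:app
edges: (9,5,a); (9,18,f); (17,13,f); (17,19,a); (18,3,f); (18,5,a); (19,15,a); (19,15,f)


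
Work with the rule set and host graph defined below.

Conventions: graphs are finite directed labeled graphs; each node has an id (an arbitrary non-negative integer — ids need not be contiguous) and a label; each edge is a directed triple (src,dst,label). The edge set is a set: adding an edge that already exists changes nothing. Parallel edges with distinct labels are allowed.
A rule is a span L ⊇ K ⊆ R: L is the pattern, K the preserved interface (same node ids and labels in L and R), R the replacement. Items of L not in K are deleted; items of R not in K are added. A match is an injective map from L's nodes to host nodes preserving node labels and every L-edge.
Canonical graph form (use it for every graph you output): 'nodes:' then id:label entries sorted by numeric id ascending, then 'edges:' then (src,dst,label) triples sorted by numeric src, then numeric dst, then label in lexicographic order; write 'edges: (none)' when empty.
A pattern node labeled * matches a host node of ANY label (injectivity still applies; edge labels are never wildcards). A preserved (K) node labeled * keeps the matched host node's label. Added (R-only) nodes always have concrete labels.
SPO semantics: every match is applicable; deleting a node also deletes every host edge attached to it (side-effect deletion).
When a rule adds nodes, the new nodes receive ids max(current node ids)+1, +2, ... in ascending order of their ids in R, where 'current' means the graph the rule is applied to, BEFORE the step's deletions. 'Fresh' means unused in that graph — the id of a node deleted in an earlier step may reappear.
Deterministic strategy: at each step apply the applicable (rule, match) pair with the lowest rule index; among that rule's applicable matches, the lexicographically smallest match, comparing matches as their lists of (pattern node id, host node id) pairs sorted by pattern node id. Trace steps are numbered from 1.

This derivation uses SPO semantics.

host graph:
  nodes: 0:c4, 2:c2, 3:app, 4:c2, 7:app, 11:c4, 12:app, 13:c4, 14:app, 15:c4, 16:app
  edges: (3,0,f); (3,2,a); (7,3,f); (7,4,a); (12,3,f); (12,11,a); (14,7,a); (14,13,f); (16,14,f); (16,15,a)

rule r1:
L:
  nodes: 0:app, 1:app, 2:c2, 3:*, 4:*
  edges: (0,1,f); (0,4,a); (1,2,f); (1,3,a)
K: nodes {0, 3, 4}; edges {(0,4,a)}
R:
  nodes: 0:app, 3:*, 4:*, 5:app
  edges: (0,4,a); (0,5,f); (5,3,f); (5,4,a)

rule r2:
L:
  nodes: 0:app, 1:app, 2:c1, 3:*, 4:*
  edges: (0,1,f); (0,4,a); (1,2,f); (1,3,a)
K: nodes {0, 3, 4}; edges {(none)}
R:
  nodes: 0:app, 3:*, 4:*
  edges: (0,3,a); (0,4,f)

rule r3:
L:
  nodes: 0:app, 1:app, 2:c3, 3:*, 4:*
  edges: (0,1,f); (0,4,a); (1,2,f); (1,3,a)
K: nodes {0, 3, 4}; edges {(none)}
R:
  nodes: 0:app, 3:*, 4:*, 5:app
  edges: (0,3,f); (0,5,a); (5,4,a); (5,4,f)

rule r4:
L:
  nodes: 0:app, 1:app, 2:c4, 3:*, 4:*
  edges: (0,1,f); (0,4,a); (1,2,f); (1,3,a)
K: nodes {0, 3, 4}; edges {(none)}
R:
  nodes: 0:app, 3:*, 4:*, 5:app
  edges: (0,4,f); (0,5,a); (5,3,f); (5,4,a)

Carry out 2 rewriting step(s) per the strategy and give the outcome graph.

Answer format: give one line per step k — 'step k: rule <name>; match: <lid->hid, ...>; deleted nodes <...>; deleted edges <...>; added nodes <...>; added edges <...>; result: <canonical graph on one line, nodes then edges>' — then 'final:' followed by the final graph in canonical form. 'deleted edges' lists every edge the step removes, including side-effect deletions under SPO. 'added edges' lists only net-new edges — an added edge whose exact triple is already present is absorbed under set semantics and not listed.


step 1: rule r4; match: 0->7, 1->3, 2->0, 3->2, 4->4; deleted nodes 0, 3; deleted edges (3,0,f); (3,2,a); (7,3,f); (7,4,a); (12,3,f); added nodes 17; added edges (7,4,f); (7,17,a); (17,2,f); (17,4,a); result: nodes: 2:c2, 4:c2, 7:app, 11:c4, 12:app, 13:c4, 14:app, 15:c4, 16:app, 17:app edges: (7,4,f); (7,17,a); (12,11,a); (14,7,a); (14,13,f); (16,14,f); (16,15,a); (17,2,f); (17,4,a)
step 2: rule r4; match: 0->16, 1->14, 2->13, 3->7, 4->15; deleted nodes 13, 14; deleted edges (14,7,a); (14,13,f); (16,14,f); (16,15,a); added nodes 18; added edges (16,15,f); (16,18,a); (18,7,f); (18,15,a); result: nodes: 2:c2, 4:c2, 7:app, 11:c4, 12:app, 15:c4, 16:app, 17:app, 18:app edges: (7,4,f); (7,17,a); (12,11,a); (16,15,f); (16,18,a); (17,2,f); (17,4,a); (18,7,f); (18,15,a)
final:
nodes: 2:c2, 4:c2, 7:app, 11:c4, 12:app, 15:c4, 16:app, 17:app, 18:app
edges: (7,4,f); (7,17,a); (12,11,a); (16,15,f); (16,18,a); (17,2,f); (17,4,a); (18,7,f); (18,15,a)


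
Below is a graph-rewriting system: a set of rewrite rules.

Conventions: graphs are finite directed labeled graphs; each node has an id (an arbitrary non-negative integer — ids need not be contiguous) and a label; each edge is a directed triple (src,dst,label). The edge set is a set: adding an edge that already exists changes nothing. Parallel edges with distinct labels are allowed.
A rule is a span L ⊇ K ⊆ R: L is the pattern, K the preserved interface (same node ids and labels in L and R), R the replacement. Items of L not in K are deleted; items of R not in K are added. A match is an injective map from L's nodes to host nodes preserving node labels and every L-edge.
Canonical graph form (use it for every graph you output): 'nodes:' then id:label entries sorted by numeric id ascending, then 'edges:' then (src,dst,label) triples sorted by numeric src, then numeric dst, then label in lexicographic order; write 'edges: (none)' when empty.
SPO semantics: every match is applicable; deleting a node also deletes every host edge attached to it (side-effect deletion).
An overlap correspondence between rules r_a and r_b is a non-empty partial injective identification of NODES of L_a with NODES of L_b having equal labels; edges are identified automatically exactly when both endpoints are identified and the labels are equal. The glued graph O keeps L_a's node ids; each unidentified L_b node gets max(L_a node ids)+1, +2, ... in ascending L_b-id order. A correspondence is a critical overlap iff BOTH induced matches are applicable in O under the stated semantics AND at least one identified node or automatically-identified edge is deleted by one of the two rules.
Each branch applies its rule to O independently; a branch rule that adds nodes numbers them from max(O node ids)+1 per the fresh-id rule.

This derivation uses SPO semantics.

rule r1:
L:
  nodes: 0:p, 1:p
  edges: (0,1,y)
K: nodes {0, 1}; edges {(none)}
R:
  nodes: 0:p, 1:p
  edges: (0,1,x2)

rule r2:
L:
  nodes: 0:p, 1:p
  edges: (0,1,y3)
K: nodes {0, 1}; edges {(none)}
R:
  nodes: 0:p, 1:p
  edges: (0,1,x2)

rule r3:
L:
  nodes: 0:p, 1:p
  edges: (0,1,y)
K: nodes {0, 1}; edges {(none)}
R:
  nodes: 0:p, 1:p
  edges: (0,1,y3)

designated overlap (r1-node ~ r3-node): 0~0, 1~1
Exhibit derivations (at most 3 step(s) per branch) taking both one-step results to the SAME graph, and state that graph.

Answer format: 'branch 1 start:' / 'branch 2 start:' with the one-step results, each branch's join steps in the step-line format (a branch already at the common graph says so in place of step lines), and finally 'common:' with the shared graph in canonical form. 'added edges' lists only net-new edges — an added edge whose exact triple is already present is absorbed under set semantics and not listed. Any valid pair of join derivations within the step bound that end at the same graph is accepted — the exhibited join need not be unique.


branch 1 start:
nodes: 0:p, 1:p
edges: (0,1,x2)
branch 2 start:
nodes: 0:p, 1:p
edges: (0,1,y3)
branch 1: already at the common graph (0 steps)
branch 2 step 1: rule r2; match: 0->0, 1->1; deleted nodes (none); deleted edges (0,1,y3); added nodes (none); added edges (0,1,x2); result: nodes: 0:p, 1:p edges: (0,1,x2)
common:
nodes: 0:p, 1:p
edges: (0,1,x2)


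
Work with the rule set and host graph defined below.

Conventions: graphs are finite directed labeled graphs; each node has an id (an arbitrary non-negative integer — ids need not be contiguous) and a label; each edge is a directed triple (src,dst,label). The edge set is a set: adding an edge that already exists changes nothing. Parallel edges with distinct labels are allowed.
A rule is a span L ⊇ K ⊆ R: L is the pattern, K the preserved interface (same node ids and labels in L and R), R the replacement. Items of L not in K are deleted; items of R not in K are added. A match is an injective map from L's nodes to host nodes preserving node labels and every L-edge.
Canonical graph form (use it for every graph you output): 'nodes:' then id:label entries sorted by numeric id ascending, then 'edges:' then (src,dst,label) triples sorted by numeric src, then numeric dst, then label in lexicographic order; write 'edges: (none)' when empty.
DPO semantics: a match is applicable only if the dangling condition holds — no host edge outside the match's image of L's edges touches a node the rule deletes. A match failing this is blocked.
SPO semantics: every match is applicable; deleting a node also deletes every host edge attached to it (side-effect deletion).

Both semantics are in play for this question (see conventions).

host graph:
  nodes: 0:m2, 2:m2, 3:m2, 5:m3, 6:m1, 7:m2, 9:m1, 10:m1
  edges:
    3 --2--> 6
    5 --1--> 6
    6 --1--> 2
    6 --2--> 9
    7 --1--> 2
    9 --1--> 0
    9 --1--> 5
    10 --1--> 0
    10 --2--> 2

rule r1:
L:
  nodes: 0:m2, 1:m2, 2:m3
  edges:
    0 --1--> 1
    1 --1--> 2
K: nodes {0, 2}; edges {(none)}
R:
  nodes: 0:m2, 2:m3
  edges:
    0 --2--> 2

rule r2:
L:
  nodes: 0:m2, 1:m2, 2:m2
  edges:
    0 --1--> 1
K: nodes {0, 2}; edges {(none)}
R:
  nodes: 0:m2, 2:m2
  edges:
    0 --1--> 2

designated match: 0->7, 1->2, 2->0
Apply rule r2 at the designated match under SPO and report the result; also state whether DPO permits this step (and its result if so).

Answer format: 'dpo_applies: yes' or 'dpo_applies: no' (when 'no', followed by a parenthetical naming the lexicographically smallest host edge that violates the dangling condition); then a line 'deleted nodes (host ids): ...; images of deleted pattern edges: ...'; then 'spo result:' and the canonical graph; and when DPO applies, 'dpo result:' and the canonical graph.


dpo_applies: no
(the rule deletes node 2, which keeps host edge (6,2,1) outside the match image — the dangling condition fails, DPO blocks; SPO proceeds and side-deletes such edges)
deleted nodes (host ids): 2; images of deleted pattern edges: (7,2,1)
spo result:
nodes: 0:m2, 3:m2, 5:m3, 6:m1, 7:m2, 9:m1, 10:m1
edges: (3,6,2); (5,6,1); (6,9,2); (7,0,1); (9,0,1); (9,5,1); (10,0,1)


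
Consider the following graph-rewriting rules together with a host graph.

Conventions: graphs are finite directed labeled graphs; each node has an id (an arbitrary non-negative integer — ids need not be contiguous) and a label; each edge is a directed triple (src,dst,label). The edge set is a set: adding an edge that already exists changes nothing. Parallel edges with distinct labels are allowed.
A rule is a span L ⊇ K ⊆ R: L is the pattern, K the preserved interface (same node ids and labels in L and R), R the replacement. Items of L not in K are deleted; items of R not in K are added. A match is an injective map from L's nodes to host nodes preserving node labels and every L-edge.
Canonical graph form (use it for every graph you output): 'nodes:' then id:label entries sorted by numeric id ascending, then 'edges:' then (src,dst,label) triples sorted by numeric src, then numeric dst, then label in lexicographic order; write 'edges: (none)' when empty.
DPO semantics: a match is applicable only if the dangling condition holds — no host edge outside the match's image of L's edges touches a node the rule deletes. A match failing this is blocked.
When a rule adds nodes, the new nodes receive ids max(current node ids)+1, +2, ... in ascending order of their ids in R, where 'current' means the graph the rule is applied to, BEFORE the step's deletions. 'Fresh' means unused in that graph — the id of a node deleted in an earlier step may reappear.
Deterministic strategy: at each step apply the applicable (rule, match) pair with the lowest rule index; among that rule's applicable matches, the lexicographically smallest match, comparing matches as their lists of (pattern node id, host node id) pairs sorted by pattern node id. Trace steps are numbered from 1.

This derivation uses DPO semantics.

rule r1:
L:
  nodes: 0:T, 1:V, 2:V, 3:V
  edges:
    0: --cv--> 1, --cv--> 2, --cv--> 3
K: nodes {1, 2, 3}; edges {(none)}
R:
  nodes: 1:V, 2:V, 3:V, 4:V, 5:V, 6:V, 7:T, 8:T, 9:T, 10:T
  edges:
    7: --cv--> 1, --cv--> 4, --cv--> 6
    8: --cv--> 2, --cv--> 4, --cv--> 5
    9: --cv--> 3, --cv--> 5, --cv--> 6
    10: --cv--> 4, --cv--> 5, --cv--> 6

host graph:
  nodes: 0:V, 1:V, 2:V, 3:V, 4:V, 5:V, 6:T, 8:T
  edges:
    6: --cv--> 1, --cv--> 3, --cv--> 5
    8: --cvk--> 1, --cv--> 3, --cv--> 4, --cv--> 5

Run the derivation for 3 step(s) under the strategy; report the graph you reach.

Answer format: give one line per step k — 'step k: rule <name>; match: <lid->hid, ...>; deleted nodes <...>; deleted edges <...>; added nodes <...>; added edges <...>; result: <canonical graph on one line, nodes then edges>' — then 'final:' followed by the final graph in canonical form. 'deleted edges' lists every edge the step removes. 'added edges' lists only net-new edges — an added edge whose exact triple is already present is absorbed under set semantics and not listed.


step 1: rule r1; match: 0->6, 1->1, 2->3, 3->5; deleted nodes 6; deleted edges (6,1,cv); (6,3,cv); (6,5,cv); added nodes 9, 10, 11, 12, 13, 14, 15; added edges (12,1,cv); (12,9,cv); (12,11,cv); (13,3,cv); (13,9,cv); (13,10,cv); (14,5,cv); (14,10,cv); (14,11,cv); (15,9,cv); (15,10,cv); (15,11,cv); result: nodes: 0:V, 1:V, 2:V, 3:V, 4:V, 5:V, 8:T, 9:V, 10:V, 11:V, 12:T, 13:T, 14:T, 15:T edges: (8,1,cvk); (8,3,cv); (8,4,cv); (8,5,cv); (12,1,cv); (12,9,cv); (12,11,cv); (13,3,cv); (13,9,cv); (13,10,cv); (14,5,cv); (14,10,cv); (14,11,cv); (15,9,cv); (15,10,cv); (15,11,cv)
step 2: rule r1; match: 0->12, 1->1, 2->9, 3->11; deleted nodes 12; deleted edges (12,1,cv); (12,9,cv); (12,11,cv); added nodes 16, 17, 18, 19, 20, 21, 22; added edges (19,1,cv); (19,16,cv); (19,18,cv); (20,9,cv); (20,16,cv); (20,17,cv); (21,11,cv); (21,17,cv); (21,18,cv); (22,16,cv); (22,17,cv); (22,18,cv); result: nodes: 0:V, 1:V, 2:V, 3:V, 4:V, 5:V, 8:T, 9:V, 10:V, 11:V, 13:T, 14:T, 15:T, 16:V, 17:V, 18:V, 19:T, 20:T, 21:T, 22:T edges: (8,1,cvk); (8,3,cv); (8,4,cv); (8,5,cv); (13,3,cv); (13,9,cv); (13,10,cv); (14,5,cv); (14,10,cv); (14,11,cv); (15,9,cv); (15,10,cv); (15,11,cv); (19,1,cv); (19,16,cv); (19,18,cv); (20,9,cv); (20,16,cv); (20,17,cv); (21,11,cv); (21,17,cv); (21,18,cv); (22,16,cv); (22,17,cv); (22,18,cv)
step 3: rule r1; match: 0->13, 1->3, 2->9, 3->10; deleted nodes 13; deleted edges (13,3,cv); (13,9,cv); (13,10,cv); added nodes 23, 24, 25, 26, 27, 28, 29; added edges (26,3,cv); (26,23,cv); (26,25,cv); (27,9,cv); (27,23,cv); (27,24,cv); (28,10,cv); (28,24,cv); (28,25,cv); (29,23,cv); (29,24,cv); (29,25,cv); result: nodes: 0:V, 1:V, 2:V, 3:V, 4:V, 5:V, 8:T, 9:V, 10:V, 11:V, 14:T, 15:T, 16:V, 17:V, 18:V, 19:T, 20:T, 21:T, 22:T, 23:V, 24:V, 25:V, 26:T, 27:T, 28:T, 29:T edges: (8,1,cvk); (8,3,cv); (8,4,cv); (8,5,cv); (14,5,cv); (14,10,cv); (14,11,cv); (15,9,cv); (15,10,cv); (15,11,cv); (19,1,cv); (19,16,cv); (19,18,cv); (20,9,cv); (20,16,cv); (20,17,cv); (21,11,cv); (21,17,cv); (21,18,cv); (22,16,cv); (22,17,cv); (22,18,cv); (26,3,cv); (26,23,cv); (26,25,cv); (27,9,cv); (27,23,cv); (27,24,cv); (28,10,cv); (28,24,cv); (28,25,cv); (29,23,cv); (29,24,cv); (29,25,cv)
final:
nodes: 0:V, 1:V, 2:V, 3:V, 4:V, 5:V, 8:T, 9:V, 10:V, 11:V, 14:T, 15:T, 16:V, 17:V, 18:V, 19:T, 20:T, 21:T, 22:T, 23:V, 24:V, 25:V, 26:T, 27:T, 28:T, 29:T
edges: (8,1,cvk); (8,3,cv); (8,4,cv); (8,5,cv); (14,5,cv); (14,10,cv); (14,11,cv); (15,9,cv); (15,10,cv); (15,11,cv); (19,1,cv); (19,16,cv); (19,18,cv); (20,9,cv); (20,16,cv); (20,17,cv); (21,11,cv); (21,17,cv); (21,18,cv); (22,16,cv); (22,17,cv); (22,18,cv); (26,3,cv); (26,23,cv); (26,25,cv); (27,9,cv); (27,23,cv); (27,24,cv); (28,10,cv); (28,24,cv); (28,25,cv); (29,23,cv); (29,24,cv); (29,25,cv)


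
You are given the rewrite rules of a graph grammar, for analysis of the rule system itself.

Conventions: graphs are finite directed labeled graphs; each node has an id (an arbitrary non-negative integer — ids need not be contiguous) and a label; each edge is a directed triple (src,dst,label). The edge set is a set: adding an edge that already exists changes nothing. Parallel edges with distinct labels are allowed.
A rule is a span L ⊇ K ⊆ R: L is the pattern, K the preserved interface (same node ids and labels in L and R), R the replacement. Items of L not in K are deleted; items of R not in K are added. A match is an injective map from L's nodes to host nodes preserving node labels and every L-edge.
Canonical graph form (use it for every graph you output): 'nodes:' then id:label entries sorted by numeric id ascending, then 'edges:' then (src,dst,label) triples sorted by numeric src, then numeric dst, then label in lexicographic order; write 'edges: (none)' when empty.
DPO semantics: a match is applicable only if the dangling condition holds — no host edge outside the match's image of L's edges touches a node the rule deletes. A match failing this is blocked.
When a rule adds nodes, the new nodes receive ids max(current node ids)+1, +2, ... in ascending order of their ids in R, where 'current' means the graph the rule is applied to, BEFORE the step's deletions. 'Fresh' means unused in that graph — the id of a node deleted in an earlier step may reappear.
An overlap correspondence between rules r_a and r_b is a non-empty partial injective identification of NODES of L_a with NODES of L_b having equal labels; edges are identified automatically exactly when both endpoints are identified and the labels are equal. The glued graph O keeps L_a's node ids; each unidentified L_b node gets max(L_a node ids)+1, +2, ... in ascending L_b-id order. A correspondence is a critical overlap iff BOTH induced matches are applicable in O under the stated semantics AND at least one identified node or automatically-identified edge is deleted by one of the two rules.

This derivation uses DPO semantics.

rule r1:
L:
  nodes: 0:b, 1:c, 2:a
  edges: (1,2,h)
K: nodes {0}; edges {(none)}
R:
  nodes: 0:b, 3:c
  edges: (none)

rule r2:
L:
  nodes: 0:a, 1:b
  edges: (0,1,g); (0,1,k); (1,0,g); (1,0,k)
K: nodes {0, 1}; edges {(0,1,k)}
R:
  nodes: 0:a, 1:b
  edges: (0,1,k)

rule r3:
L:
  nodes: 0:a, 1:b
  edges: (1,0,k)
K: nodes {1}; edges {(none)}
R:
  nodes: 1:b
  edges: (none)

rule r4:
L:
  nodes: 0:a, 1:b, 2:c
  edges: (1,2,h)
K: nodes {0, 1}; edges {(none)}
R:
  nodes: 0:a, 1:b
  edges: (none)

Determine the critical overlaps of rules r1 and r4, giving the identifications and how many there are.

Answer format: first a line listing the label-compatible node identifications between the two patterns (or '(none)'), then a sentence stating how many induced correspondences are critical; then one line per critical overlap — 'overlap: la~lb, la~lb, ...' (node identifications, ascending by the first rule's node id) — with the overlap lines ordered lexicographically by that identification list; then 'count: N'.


label-compatible node identifications between L(r1) and L(r4): 0~1, 1~2, 2~0
2 of the induced correspondences are critical overlaps of r1 and r4.
overlap: 0~1, 2~0
overlap: 2~0
count: 2


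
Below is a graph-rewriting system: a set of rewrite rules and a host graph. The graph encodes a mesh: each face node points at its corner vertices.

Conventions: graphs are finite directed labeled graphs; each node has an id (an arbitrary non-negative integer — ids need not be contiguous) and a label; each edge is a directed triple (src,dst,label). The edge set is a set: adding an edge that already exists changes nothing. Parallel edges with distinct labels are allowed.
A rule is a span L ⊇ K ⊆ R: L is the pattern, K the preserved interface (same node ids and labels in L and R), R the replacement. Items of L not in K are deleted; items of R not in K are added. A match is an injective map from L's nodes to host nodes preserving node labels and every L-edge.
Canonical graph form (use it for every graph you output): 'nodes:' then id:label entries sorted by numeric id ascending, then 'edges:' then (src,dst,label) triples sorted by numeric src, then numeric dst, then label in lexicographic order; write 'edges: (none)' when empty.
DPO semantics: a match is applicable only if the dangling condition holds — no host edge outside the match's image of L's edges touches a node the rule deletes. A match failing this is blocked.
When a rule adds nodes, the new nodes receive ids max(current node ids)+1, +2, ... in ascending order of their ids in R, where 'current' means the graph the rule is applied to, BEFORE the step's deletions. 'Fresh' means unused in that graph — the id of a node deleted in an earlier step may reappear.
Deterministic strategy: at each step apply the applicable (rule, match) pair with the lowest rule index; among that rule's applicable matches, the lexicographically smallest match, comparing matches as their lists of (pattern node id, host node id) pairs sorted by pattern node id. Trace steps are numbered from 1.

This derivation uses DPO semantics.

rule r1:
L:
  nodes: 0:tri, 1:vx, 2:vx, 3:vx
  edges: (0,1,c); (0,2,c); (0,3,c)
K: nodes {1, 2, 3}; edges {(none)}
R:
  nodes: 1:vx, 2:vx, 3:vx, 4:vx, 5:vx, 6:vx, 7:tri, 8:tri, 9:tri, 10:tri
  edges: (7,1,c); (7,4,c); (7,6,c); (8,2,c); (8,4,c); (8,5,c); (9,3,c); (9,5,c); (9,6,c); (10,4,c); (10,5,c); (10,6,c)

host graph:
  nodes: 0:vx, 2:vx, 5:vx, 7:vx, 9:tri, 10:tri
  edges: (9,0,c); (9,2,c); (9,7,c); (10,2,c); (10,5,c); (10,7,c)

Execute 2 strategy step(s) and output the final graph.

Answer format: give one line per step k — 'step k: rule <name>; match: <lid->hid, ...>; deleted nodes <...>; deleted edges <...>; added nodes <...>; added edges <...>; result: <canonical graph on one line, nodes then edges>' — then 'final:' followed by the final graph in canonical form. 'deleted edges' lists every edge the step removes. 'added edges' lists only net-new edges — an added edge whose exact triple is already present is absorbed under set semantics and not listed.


step 1: rule r1; match: 0->9, 1->0, 2->2, 3->7; deleted nodes 9; deleted edges (9,0,c); (9,2,c); (9,7,c); added nodes 11, 12, 13, 14, 15, 16, 17; added edges (14,0,c); (14,11,c); (14,13,c); (15,2,c); (15,11,c); (15,12,c); (16,7,c); (16,12,c); (16,13,c); (17,11,c); (17,12,c); (17,13,c); result: nodes: 0:vx, 2:vx, 5:vx, 7:vx, 10:tri, 11:vx, 12:vx, 13:vx, 14:tri, 15:tri, 16:tri, 17:tri edges: (10,2,c); (10,5,c); (10,7,c); (14,0,c); (14,11,c); (14,13,c); (15,2,c); (15,11,c); (15,12,c); (16,7,c); (16,12,c); (16,13,c); (17,11,c); (17,12,c); (17,13,c)
step 2: rule r1; match: 0->10, 1->2, 2->5, 3->7; deleted nodes 10; deleted edges (10,2,c); (10,5,c); (10,7,c); added nodes 18, 19, 20, 21, 22, 23, 24; added edges (21,2,c); (21,18,c); (21,20,c); (22,5,c); (22,18,c); (22,19,c); (23,7,c); (23,19,c); (23,20,c); (24,18,c); (24,19,c); (24,20,c); result: nodes: 0:vx, 2:vx, 5:vx, 7:vx, 11:vx, 12:vx, 13:vx, 14:tri, 15:tri, 16:tri, 17:tri, 18:vx, 19:vx, 20:vx, 21:tri, 22:tri, 23:tri, 24:tri edges: (14,0,c); (14,11,c); (14,13,c); (15,2,c); (15,11,c); (15,12,c); (16,7,c); (16,12,c); (16,13,c); (17,11,c); (17,12,c); (17,13,c); (21,2,c); (21,18,c); (21,20,c); (22,5,c); (22,18,c); (22,19,c); (23,7,c); (23,19,c); (23,20,c); (24,18,c); (24,19,c); (24,20,c)
final:
nodes: 0:vx, 2:vx, 5:vx, 7:vx, 11:vx, 12:vx, 13:vx, 14:tri, 15:tri, 16:tri, 17:tri, 18:vx, 19:vx, 20:vx, 21:tri, 22:tri, 23:tri, 24:tri
edges: (14,0,c); (14,11,c); (14,13,c); (15,2,c); (15,11,c); (15,12,c); (16,7,c); (16,12,c); (16,13,c); (17,11,c); (17,12,c); (17,13,c); (21,2,c); (21,18,c); (21,20,c); (22,5,c); (22,18,c); (22,19,c); (23,7,c); (23,19,c); (23,20,c); (24,18,c); (24,19,c); (24,20,c)
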